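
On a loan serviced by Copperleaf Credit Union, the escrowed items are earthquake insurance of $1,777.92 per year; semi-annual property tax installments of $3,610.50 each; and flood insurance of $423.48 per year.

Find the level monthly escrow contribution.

$785.20

Earthquake insurance — $1,777.92
Property tax — $3,610.50 × 2 = $7,221.00
Flood insurance — $423.48
Combined annual = $9,422.40
Base monthly escrow = $9,422.40 / 12 = $785.20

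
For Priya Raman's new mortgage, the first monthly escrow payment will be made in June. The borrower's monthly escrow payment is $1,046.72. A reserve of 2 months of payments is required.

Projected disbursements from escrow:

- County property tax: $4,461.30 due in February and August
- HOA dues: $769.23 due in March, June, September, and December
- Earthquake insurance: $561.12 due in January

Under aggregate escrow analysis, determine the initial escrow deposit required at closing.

Cushion = 2 × $1,046.72 = $2,093.44
Trial balance (start $0, +$1,046.72 each month, − disbursements):
  Jun: +$1,046.72 − $769.23 → $277.49
  Jul: +$1,046.72 → $1,324.21
  Aug: +$1,046.72 − $4,461.30 → -$2,090.37
  Sep: +$1,046.72 − $769.23 → -$1,812.88
  Oct: +$1,046.72 → -$766.16
  Nov: +$1,046.72 → $280.56
  Dec: +$1,046.72 − $769.23 → $558.05
  Jan: +$1,046.72 − $561.12 → $1,043.65
  Feb: +$1,046.72 − $4,461.30 → -$2,370.93
  Mar: +$1,046.72 − $769.23 → -$2,093.44
  Apr: +$1,046.72 → -$1,046.72
  May: +$1,046.72 → $0.00
Lowest trial balance = -$2,370.93 (Feb)
Initial deposit = cushion − low point = $2,093.44 − (-$2,370.93) = $4,464.37

$4,464.37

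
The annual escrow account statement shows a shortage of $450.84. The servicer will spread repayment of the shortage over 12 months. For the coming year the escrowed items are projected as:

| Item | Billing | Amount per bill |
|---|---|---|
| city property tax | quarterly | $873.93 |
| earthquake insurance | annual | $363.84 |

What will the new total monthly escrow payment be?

City property tax = $873.93 × 4 = $3,495.72/yr
Earthquake insurance = $363.84/yr
Total per year = $3,495.72 + $363.84 = $3,859.56
Base monthly escrow = $3,859.56 ÷ 12 = $321.63
Shortage spread = $450.84 / 12 = $37.57/mo
Adjusted monthly = $321.63 + $37.57 = $359.20

$359.20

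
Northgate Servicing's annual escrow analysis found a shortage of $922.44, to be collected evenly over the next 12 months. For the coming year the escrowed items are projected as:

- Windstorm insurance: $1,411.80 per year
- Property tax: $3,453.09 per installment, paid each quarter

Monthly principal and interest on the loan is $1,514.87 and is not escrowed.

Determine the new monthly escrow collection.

Windstorm insurance = $1,411.80 per year
Property tax = $3,453.09 × 4 = $13,812.36 per year
Total annual escrow = $15,224.16
Monthly escrow = $15,224.16 / 12 = $1,268.68
Monthly shortage recovery: $922.44 / 12 = $76.87
Adjusted monthly = $1,268.68 + $76.87 = $1,345.55

$1,345.55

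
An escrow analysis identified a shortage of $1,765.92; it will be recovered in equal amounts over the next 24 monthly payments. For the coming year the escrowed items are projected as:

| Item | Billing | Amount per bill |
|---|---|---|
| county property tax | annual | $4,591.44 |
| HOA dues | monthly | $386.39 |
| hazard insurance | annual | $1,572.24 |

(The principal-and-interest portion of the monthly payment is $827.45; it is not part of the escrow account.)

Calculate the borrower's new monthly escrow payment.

$973.61

County property tax: $4,591.44 per year
HOA dues: $386.39 × 12 = $4,636.68 per year
Hazard insurance: $1,572.24 per year
Total annual escrow = $4,591.44 + $4,636.68 + $1,572.24 = $10,800.36
Base monthly escrow = $10,800.36 / 12 = $900.03
Monthly shortage recovery: $1,765.92 ÷ 24 = $73.58
New monthly escrow = $900.03 + $73.58 = $973.61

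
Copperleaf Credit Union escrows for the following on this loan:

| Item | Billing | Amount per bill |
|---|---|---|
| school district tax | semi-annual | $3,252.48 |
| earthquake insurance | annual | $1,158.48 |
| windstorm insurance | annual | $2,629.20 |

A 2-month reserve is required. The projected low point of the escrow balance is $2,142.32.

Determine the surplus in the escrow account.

$426.88

School district tax: $3,252.48 × 2 = $6,504.96 per year
Earthquake insurance: $1,158.48 per year
Windstorm insurance: $2,629.20 per year
Annual escrow total = $10,292.64
Base monthly escrow = $10,292.64 / 12 = $857.72
Cushion = 2 × $857.72 = $1,715.44
Excess over cushion: $2,142.32 − $1,715.44 = $426.88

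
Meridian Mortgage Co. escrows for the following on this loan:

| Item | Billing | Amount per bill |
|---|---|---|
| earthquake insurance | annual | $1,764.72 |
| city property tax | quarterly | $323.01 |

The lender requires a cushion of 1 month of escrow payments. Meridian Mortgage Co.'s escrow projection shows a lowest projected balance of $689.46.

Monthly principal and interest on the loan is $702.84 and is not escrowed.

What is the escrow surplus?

$434.73

Earthquake insurance = $1,764.72
City property tax = $323.01 × 4 = $1,292.04
Total annual escrow = $3,056.76
Monthly escrow = $3,056.76 / 12 = $254.73
Required reserve = 1 × $254.73 = $254.73
Excess over cushion: $689.46 − $254.73 = $434.73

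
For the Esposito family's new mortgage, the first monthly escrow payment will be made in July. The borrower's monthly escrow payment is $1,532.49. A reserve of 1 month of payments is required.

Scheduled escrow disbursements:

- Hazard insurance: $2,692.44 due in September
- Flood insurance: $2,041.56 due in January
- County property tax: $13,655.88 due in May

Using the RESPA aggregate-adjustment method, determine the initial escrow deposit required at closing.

$3,064.98

Cushion = 1 × $1,532.49 = $1,532.49
Trial balance (start $0, +$1,532.49 each month, − disbursements):
  Jul: +$1,532.49 → $1,532.49
  Aug: +$1,532.49 → $3,064.98
  Sep: +$1,532.49 − $2,692.44 → $1,905.03
  Oct: +$1,532.49 → $3,437.52
  Nov: +$1,532.49 → $4,970.01
  Dec: +$1,532.49 → $6,502.50
  Jan: +$1,532.49 − $2,041.56 → $5,993.43
  Feb: +$1,532.49 → $7,525.92
  Mar: +$1,532.49 → $9,058.41
  Apr: +$1,532.49 → $10,590.90
  May: +$1,532.49 − $13,655.88 → -$1,532.49
  Jun: +$1,532.49 → $0.00
Lowest trial balance = -$1,532.49 (May)
Initial deposit = cushion − low point = $1,532.49 − (-$1,532.49) = $3,064.98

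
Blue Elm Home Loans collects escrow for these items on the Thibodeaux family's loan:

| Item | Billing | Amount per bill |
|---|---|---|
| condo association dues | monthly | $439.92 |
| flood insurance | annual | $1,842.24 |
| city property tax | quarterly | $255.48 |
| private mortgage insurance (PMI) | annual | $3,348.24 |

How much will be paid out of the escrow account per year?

Condo association dues — $439.92 × 12 = $5,279.04/yr
Flood insurance — $1,842.24/yr
City property tax — $255.48 × 4 = $1,021.92/yr
Private mortgage insurance (PMI) — $3,348.24/yr
Combined annual = $5,279.04 + $1,842.24 + $1,021.92 + $3,348.24 = $11,491.44

$11,491.44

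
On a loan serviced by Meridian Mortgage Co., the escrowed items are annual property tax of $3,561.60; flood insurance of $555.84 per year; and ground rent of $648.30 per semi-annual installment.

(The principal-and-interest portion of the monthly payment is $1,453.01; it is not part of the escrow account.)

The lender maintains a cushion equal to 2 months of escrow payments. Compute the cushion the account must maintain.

Property tax = $3,561.60/yr
Flood insurance = $555.84/yr
Ground rent = $648.30 × 2 = $1,296.60/yr
Annual escrow total = $5,414.04
Monthly escrow = $5,414.04 ÷ 12 = $451.17
Cushion = 2 × $451.17 = $902.34

$902.34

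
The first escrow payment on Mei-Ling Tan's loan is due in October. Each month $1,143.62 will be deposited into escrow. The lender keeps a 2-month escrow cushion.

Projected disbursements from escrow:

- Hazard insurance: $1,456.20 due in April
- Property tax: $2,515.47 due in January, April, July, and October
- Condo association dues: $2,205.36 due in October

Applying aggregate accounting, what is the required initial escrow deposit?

Cushion = 2 × $1,143.62 = $2,287.24
Trial balance (start $0, +$1,143.62 each month, − disbursements):
  Oct: +$1,143.62 − $4,720.83 → -$3,577.21
  Nov: +$1,143.62 → -$2,433.59
  Dec: +$1,143.62 → -$1,289.97
  Jan: +$1,143.62 − $2,515.47 → -$2,661.82
  Feb: +$1,143.62 → -$1,518.20
  Mar: +$1,143.62 → -$374.58
  Apr: +$1,143.62 − $3,971.67 → -$3,202.63
  May: +$1,143.62 → -$2,059.01
  Jun: +$1,143.62 → -$915.39
  Jul: +$1,143.62 − $2,515.47 → -$2,287.24
  Aug: +$1,143.62 → -$1,143.62
  Sep: +$1,143.62 → $0.00
Lowest trial balance = -$3,577.21 (Oct)
Initial deposit = cushion − low point = $2,287.24 − (-$3,577.21) = $5,864.45

$5,864.45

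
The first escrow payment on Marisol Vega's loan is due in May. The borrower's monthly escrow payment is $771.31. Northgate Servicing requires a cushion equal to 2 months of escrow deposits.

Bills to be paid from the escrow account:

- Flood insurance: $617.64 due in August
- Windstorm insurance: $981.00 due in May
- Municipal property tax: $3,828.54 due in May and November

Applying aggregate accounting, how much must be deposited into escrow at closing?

$5,580.85

Cushion = 2 × $771.31 = $1,542.62
Trial balance (start $0, +$771.31 each month, − disbursements):
  May: +$771.31 − $4,809.54 → -$4,038.23
  Jun: +$771.31 → -$3,266.92
  Jul: +$771.31 → -$2,495.61
  Aug: +$771.31 − $617.64 → -$2,341.94
  Sep: +$771.31 → -$1,570.63
  Oct: +$771.31 → -$799.32
  Nov: +$771.31 − $3,828.54 → -$3,856.55
  Dec: +$771.31 → -$3,085.24
  Jan: +$771.31 → -$2,313.93
  Feb: +$771.31 → -$1,542.62
  Mar: +$771.31 → -$771.31
  Apr: +$771.31 → $0.00
Lowest trial balance = -$4,038.23 (May)
Initial deposit = cushion − low point = $1,542.62 − (-$4,038.23) = $5,580.85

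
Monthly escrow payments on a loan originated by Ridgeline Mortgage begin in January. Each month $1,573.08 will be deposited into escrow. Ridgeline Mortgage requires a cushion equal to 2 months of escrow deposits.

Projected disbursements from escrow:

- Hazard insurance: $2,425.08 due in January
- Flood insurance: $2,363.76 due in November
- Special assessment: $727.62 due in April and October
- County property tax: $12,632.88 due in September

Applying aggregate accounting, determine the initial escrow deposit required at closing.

Cushion = 2 × $1,573.08 = $3,146.16
Trial balance (start $0, +$1,573.08 each month, − disbursements):
  Jan: +$1,573.08 − $2,425.08 → -$852.00
  Feb: +$1,573.08 → $721.08
  Mar: +$1,573.08 → $2,294.16
  Apr: +$1,573.08 − $727.62 → $3,139.62
  May: +$1,573.08 → $4,712.70
  Jun: +$1,573.08 → $6,285.78
  Jul: +$1,573.08 → $7,858.86
  Aug: +$1,573.08 → $9,431.94
  Sep: +$1,573.08 − $12,632.88 → -$1,627.86
  Oct: +$1,573.08 − $727.62 → -$782.40
  Nov: +$1,573.08 − $2,363.76 → -$1,573.08
  Dec: +$1,573.08 → $0.00
Lowest trial balance = -$1,627.86 (Sep)
Initial deposit = cushion − low point = $3,146.16 − (-$1,627.86) = $4,774.02

$4,774.02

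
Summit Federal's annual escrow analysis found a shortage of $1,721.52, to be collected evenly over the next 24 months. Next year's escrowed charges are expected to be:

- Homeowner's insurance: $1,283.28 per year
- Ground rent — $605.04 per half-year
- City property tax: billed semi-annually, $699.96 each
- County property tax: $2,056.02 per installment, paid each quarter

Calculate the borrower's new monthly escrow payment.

$1,081.51

Homeowner's insurance — $1,283.28 annually
Ground rent — $605.04 × 2 = $1,210.08 annually
City property tax — $699.96 × 2 = $1,399.92 annually
County property tax — $2,056.02 × 4 = $8,224.08 annually
Total per year = $1,283.28 + $1,210.08 + $1,399.92 + $8,224.08 = $12,117.36
Monthly escrow = $12,117.36 / 12 = $1,009.78
Shortage spread = $1,721.52 / 24 = $71.73/mo
Adjusted monthly = $1,009.78 + $71.73 = $1,081.51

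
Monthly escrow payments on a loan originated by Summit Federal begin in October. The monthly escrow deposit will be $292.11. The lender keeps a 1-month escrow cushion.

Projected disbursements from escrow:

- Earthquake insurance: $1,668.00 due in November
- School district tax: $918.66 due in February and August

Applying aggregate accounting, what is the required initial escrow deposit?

$1,418.22

Cushion = 1 × $292.11 = $292.11
Trial balance (start $0, +$292.11 each month, − disbursements):
  Oct: +$292.11 → $292.11
  Nov: +$292.11 − $1,668.00 → -$1,083.78
  Dec: +$292.11 → -$791.67
  Jan: +$292.11 → -$499.56
  Feb: +$292.11 − $918.66 → -$1,126.11
  Mar: +$292.11 → -$834.00
  Apr: +$292.11 → -$541.89
  May: +$292.11 → -$249.78
  Jun: +$292.11 → $42.33
  Jul: +$292.11 → $334.44
  Aug: +$292.11 − $918.66 → -$292.11
  Sep: +$292.11 → $0.00
Lowest trial balance = -$1,126.11 (Feb)
Initial deposit = cushion − low point = $292.11 − (-$1,126.11) = $1,418.22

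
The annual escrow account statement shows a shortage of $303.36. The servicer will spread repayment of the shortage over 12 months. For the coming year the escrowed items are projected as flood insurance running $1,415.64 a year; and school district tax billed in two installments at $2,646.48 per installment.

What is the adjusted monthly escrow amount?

Flood insurance: $1,415.64 per year
School district tax: $2,646.48 × 2 = $5,292.96 per year
Total per year = $1,415.64 + $5,292.96 = $6,708.60
Base monthly escrow = $6,708.60 ÷ 12 = $559.05
Shortage spread = $303.36 ÷ 12 = $25.28/mo
New monthly escrow = $559.05 + $25.28 = $584.33

$584.33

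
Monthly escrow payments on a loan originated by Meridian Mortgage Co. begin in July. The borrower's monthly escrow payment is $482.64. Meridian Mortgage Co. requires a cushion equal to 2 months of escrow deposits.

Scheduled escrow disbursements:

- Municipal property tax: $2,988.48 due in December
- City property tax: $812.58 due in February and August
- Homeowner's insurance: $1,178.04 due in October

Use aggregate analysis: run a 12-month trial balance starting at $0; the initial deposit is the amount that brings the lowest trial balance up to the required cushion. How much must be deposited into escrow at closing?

Cushion = 2 × $482.64 = $965.28
Trial balance (start $0, +$482.64 each month, − disbursements):
  Jul: +$482.64 → $482.64
  Aug: +$482.64 − $812.58 → $152.70
  Sep: +$482.64 → $635.34
  Oct: +$482.64 − $1,178.04 → -$60.06
  Nov: +$482.64 → $422.58
  Dec: +$482.64 − $2,988.48 → -$2,083.26
  Jan: +$482.64 → -$1,600.62
  Feb: +$482.64 − $812.58 → -$1,930.56
  Mar: +$482.64 → -$1,447.92
  Apr: +$482.64 → -$965.28
  May: +$482.64 → -$482.64
  Jun: +$482.64 → $0.00
Lowest trial balance = -$2,083.26 (Dec)
Initial deposit = cushion − low point = $965.28 − (-$2,083.26) = $3,048.54

$3,048.54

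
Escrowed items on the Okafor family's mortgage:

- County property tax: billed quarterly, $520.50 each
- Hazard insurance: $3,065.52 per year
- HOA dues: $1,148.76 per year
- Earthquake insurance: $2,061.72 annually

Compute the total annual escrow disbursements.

$8,358.00

County property tax: $520.50 × 4 = $2,082.00/yr
Hazard insurance: $3,065.52/yr
HOA dues: $1,148.76/yr
Earthquake insurance: $2,061.72/yr
Annual escrow total = $8,358.00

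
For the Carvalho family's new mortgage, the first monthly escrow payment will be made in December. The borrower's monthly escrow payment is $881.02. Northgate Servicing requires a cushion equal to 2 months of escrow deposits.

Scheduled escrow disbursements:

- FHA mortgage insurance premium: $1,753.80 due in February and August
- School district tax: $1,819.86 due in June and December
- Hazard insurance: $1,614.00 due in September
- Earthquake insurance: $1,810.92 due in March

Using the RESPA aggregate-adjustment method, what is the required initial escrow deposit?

Cushion = 2 × $881.02 = $1,762.04
Trial balance (start $0, +$881.02 each month, − disbursements):
  Dec: +$881.02 − $1,819.86 → -$938.84
  Jan: +$881.02 → -$57.82
  Feb: +$881.02 − $1,753.80 → -$930.60
  Mar: +$881.02 − $1,810.92 → -$1,860.50
  Apr: +$881.02 → -$979.48
  May: +$881.02 → -$98.46
  Jun: +$881.02 − $1,819.86 → -$1,037.30
  Jul: +$881.02 → -$156.28
  Aug: +$881.02 − $1,753.80 → -$1,029.06
  Sep: +$881.02 − $1,614.00 → -$1,762.04
  Oct: +$881.02 → -$881.02
  Nov: +$881.02 → $0.00
Lowest trial balance = -$1,860.50 (Mar)
Initial deposit = cushion − low point = $1,762.04 − (-$1,860.50) = $3,622.54

$3,622.54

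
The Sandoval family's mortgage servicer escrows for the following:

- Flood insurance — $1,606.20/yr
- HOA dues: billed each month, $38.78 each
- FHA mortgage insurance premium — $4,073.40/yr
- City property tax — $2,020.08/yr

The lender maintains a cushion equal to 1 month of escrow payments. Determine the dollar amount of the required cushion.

Flood insurance — $1,606.20/yr
HOA dues — $38.78 × 12 = $465.36/yr
FHA mortgage insurance premium — $4,073.40/yr
City property tax — $2,020.08/yr
Yearly total = $8,165.04
Per month = $8,165.04 / 12 = $680.42
Cushion = 1 × $680.42 = $680.42

$680.42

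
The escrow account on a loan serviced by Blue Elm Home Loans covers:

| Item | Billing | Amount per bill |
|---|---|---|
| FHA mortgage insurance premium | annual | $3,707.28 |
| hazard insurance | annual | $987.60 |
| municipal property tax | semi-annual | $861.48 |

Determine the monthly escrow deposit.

FHA mortgage insurance premium = $3,707.28
Hazard insurance = $987.60
Municipal property tax = $861.48 × 2 = $1,722.96
Annual escrow total = $3,707.28 + $987.60 + $1,722.96 = $6,417.84
Base monthly escrow = $6,417.84 / 12 = $534.82

$534.82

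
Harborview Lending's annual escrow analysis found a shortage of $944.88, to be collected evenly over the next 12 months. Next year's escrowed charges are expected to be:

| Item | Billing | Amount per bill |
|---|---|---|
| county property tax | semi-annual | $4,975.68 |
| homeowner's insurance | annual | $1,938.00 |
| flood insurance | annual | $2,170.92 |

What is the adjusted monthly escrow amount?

$1,250.43

County property tax — $4,975.68 × 2 = $9,951.36
Homeowner's insurance — $1,938.00
Flood insurance — $2,170.92
Combined annual = $9,951.36 + $1,938.00 + $2,170.92 = $14,060.28
Base monthly escrow = $14,060.28 ÷ 12 = $1,171.69
Shortage spread = $944.88 / 12 = $78.74/mo
Adjusted monthly = $1,171.69 + $78.74 = $1,250.43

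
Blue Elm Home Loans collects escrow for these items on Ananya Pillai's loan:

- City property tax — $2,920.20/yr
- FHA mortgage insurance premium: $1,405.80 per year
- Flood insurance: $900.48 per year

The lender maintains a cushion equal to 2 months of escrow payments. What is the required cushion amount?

City property tax = $2,920.20 per year
FHA mortgage insurance premium = $1,405.80 per year
Flood insurance = $900.48 per year
Total per year = $2,920.20 + $1,405.80 + $900.48 = $5,226.48
Monthly = $5,226.48 / 12 = $435.54
Reserve = 2 × $435.54 = $871.08

$871.08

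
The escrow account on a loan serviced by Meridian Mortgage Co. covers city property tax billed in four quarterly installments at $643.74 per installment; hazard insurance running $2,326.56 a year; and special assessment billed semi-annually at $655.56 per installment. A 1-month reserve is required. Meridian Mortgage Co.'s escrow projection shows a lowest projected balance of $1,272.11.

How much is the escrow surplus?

City property tax — $643.74 × 4 = $2,574.96 per year
Hazard insurance — $2,326.56 per year
Special assessment — $655.56 × 2 = $1,311.12 per year
Combined annual = $2,574.96 + $2,326.56 + $1,311.12 = $6,212.64
Per month = $6,212.64 ÷ 12 = $517.72
Required reserve = 1 × $517.72 = $517.72
Surplus = $1,272.11 − $517.72 = $754.39

$754.39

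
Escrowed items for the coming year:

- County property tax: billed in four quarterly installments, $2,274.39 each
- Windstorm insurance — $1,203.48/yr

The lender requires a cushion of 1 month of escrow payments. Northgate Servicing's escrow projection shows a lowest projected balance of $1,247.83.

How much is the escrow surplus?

County property tax: $2,274.39 × 4 = $9,097.56/yr
Windstorm insurance: $1,203.48/yr
Total per year = $9,097.56 + $1,203.48 = $10,301.04
Base monthly escrow = $10,301.04 / 12 = $858.42
Cushion = 1 × $858.42 = $858.42
Surplus = $1,247.83 − $858.42 = $389.41

$389.41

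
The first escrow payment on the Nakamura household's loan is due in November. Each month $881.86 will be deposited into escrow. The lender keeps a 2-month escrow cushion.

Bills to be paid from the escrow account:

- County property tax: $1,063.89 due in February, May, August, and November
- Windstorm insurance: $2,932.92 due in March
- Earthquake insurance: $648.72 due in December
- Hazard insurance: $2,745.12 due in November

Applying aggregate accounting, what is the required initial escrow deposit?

Cushion = 2 × $881.86 = $1,763.72
Trial balance (start $0, +$881.86 each month, − disbursements):
  Nov: +$881.86 − $3,809.01 → -$2,927.15
  Dec: +$881.86 − $648.72 → -$2,694.01
  Jan: +$881.86 → -$1,812.15
  Feb: +$881.86 − $1,063.89 → -$1,994.18
  Mar: +$881.86 − $2,932.92 → -$4,045.24
  Apr: +$881.86 → -$3,163.38
  May: +$881.86 − $1,063.89 → -$3,345.41
  Jun: +$881.86 → -$2,463.55
  Jul: +$881.86 → -$1,581.69
  Aug: +$881.86 − $1,063.89 → -$1,763.72
  Sep: +$881.86 → -$881.86
  Oct: +$881.86 → $0.00
Lowest trial balance = -$4,045.24 (Mar)
Initial deposit = cushion − low point = $1,763.72 − (-$4,045.24) = $5,808.96

$5,808.96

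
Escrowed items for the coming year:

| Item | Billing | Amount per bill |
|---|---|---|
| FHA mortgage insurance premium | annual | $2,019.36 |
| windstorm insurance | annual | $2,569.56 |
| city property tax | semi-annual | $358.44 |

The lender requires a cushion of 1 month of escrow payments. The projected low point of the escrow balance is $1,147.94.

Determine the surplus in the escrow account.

FHA mortgage insurance premium: $2,019.36 annually
Windstorm insurance: $2,569.56 annually
City property tax: $358.44 × 2 = $716.88 annually
Total annual escrow = $5,305.80
Monthly escrow = $5,305.80 ÷ 12 = $442.15
Required reserve = 1 × $442.15 = $442.15
Surplus = $1,147.94 − $442.15 = $705.79

$705.79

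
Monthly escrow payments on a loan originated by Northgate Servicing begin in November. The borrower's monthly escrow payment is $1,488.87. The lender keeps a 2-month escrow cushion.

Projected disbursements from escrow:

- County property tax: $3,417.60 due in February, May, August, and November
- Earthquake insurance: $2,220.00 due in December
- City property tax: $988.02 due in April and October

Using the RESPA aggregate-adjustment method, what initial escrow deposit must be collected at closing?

Cushion = 2 × $1,488.87 = $2,977.74
Trial balance (start $0, +$1,488.87 each month, − disbursements):
  Nov: +$1,488.87 − $3,417.60 → -$1,928.73
  Dec: +$1,488.87 − $2,220.00 → -$2,659.86
  Jan: +$1,488.87 → -$1,170.99
  Feb: +$1,488.87 − $3,417.60 → -$3,099.72
  Mar: +$1,488.87 → -$1,610.85
  Apr: +$1,488.87 − $988.02 → -$1,110.00
  May: +$1,488.87 − $3,417.60 → -$3,038.73
  Jun: +$1,488.87 → -$1,549.86
  Jul: +$1,488.87 → -$60.99
  Aug: +$1,488.87 − $3,417.60 → -$1,989.72
  Sep: +$1,488.87 → -$500.85
  Oct: +$1,488.87 − $988.02 → $0.00
Lowest trial balance = -$3,099.72 (Feb)
Initial deposit = cushion − low point = $2,977.74 − (-$3,099.72) = $6,077.46

$6,077.46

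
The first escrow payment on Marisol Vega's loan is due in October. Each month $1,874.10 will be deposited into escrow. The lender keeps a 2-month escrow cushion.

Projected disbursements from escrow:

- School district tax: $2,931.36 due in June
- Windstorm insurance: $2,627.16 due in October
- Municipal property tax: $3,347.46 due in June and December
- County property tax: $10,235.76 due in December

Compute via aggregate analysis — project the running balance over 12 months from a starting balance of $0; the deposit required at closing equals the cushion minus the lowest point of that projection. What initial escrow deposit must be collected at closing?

$14,336.28

Cushion = 2 × $1,874.10 = $3,748.20
Trial balance (start $0, +$1,874.10 each month, − disbursements):
  Oct: +$1,874.10 − $2,627.16 → -$753.06
  Nov: +$1,874.10 → $1,121.04
  Dec: +$1,874.10 − $13,583.22 → -$10,588.08
  Jan: +$1,874.10 → -$8,713.98
  Feb: +$1,874.10 → -$6,839.88
  Mar: +$1,874.10 → -$4,965.78
  Apr: +$1,874.10 → -$3,091.68
  May: +$1,874.10 → -$1,217.58
  Jun: +$1,874.10 − $6,278.82 → -$5,622.30
  Jul: +$1,874.10 → -$3,748.20
  Aug: +$1,874.10 → -$1,874.10
  Sep: +$1,874.10 → $0.00
Lowest trial balance = -$10,588.08 (Dec)
Initial deposit = cushion − low point = $3,748.20 − (-$10,588.08) = $14,336.28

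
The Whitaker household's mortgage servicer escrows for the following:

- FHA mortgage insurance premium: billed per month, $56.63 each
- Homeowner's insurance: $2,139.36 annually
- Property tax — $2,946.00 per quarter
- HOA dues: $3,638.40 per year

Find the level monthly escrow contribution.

FHA mortgage insurance premium — $56.63 × 12 = $679.56/yr
Homeowner's insurance — $2,139.36/yr
Property tax — $2,946.00 × 4 = $11,784.00/yr
HOA dues — $3,638.40/yr
Combined annual = $679.56 + $2,139.36 + $11,784.00 + $3,638.40 = $18,241.32
Base monthly escrow = $18,241.32 ÷ 12 = $1,520.11

$1,520.11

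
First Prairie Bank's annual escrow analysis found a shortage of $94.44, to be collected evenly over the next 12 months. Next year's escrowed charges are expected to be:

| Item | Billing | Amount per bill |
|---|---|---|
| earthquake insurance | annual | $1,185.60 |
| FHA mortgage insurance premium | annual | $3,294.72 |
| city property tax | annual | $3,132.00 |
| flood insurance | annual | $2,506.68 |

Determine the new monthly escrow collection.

$851.12

Earthquake insurance — $1,185.60 per year
FHA mortgage insurance premium — $3,294.72 per year
City property tax — $3,132.00 per year
Flood insurance — $2,506.68 per year
Total per year = $1,185.60 + $3,294.72 + $3,132.00 + $2,506.68 = $10,119.00
Per month = $10,119.00 / 12 = $843.25
Shortage per month = $94.44 ÷ 12 = $7.87
New monthly escrow = $843.25 + $7.87 = $851.12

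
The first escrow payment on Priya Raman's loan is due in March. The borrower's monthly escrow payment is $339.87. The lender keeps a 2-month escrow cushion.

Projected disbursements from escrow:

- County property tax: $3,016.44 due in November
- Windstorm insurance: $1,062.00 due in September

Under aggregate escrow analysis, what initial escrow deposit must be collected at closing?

Cushion = 2 × $339.87 = $679.74
Trial balance (start $0, +$339.87 each month, − disbursements):
  Mar: +$339.87 → $339.87
  Apr: +$339.87 → $679.74
  May: +$339.87 → $1,019.61
  Jun: +$339.87 → $1,359.48
  Jul: +$339.87 → $1,699.35
  Aug: +$339.87 → $2,039.22
  Sep: +$339.87 − $1,062.00 → $1,317.09
  Oct: +$339.87 → $1,656.96
  Nov: +$339.87 − $3,016.44 → -$1,019.61
  Dec: +$339.87 → -$679.74
  Jan: +$339.87 → -$339.87
  Feb: +$339.87 → $0.00
Lowest trial balance = -$1,019.61 (Nov)
Initial deposit = cushion − low point = $679.74 − (-$1,019.61) = $1,699.35

$1,699.35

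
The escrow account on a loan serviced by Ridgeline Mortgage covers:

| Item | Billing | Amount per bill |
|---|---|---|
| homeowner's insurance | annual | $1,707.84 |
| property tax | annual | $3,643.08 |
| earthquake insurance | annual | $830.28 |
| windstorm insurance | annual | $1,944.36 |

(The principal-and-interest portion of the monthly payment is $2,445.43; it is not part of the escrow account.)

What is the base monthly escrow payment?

$677.13

Homeowner's insurance: $1,707.84
Property tax: $3,643.08
Earthquake insurance: $830.28
Windstorm insurance: $1,944.36
Total per year = $1,707.84 + $3,643.08 + $830.28 + $1,944.36 = $8,125.56
Per month = $8,125.56 ÷ 12 = $677.13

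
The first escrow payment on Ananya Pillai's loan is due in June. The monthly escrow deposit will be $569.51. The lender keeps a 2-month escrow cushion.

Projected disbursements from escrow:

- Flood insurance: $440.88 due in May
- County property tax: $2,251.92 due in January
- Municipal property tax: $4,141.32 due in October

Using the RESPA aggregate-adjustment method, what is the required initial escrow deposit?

Cushion = 2 × $569.51 = $1,139.02
Trial balance (start $0, +$569.51 each month, − disbursements):
  Jun: +$569.51 → $569.51
  Jul: +$569.51 → $1,139.02
  Aug: +$569.51 → $1,708.53
  Sep: +$569.51 → $2,278.04
  Oct: +$569.51 − $4,141.32 → -$1,293.77
  Nov: +$569.51 → -$724.26
  Dec: +$569.51 → -$154.75
  Jan: +$569.51 − $2,251.92 → -$1,837.16
  Feb: +$569.51 → -$1,267.65
  Mar: +$569.51 → -$698.14
  Apr: +$569.51 → -$128.63
  May: +$569.51 − $440.88 → $0.00
Lowest trial balance = -$1,837.16 (Jan)
Initial deposit = cushion − low point = $1,139.02 − (-$1,837.16) = $2,976.18

$2,976.18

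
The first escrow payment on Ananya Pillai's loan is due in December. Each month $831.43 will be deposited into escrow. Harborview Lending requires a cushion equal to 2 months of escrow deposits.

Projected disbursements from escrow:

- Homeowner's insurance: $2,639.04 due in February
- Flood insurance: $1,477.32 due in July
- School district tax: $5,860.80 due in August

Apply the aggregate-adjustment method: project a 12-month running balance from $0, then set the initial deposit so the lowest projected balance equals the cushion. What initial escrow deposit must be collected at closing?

Cushion = 2 × $831.43 = $1,662.86
Trial balance (start $0, +$831.43 each month, − disbursements):
  Dec: +$831.43 → $831.43
  Jan: +$831.43 → $1,662.86
  Feb: +$831.43 − $2,639.04 → -$144.75
  Mar: +$831.43 → $686.68
  Apr: +$831.43 → $1,518.11
  May: +$831.43 → $2,349.54
  Jun: +$831.43 → $3,180.97
  Jul: +$831.43 − $1,477.32 → $2,535.08
  Aug: +$831.43 − $5,860.80 → -$2,494.29
  Sep: +$831.43 → -$1,662.86
  Oct: +$831.43 → -$831.43
  Nov: +$831.43 → $0.00
Lowest trial balance = -$2,494.29 (Aug)
Initial deposit = cushion − low point = $1,662.86 − (-$2,494.29) = $4,157.15

$4,157.15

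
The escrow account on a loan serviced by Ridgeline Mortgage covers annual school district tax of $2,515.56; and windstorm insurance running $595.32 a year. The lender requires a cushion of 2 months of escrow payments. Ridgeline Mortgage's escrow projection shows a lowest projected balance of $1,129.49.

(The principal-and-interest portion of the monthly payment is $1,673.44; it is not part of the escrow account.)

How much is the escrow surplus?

$611.01

School district tax: $2,515.56
Windstorm insurance: $595.32
Total per year = $2,515.56 + $595.32 = $3,110.88
Monthly = $3,110.88 / 12 = $259.24
Required cushion = 2 × $259.24 = $518.48
Surplus = $1,129.49 − $518.48 = $611.01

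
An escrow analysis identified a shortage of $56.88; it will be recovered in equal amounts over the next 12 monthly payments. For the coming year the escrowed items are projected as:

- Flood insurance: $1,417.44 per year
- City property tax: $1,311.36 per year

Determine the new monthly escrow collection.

$232.14

Flood insurance — $1,417.44/yr
City property tax — $1,311.36/yr
Total annual escrow = $2,728.80
Base monthly escrow = $2,728.80 ÷ 12 = $227.40
Monthly shortage recovery: $56.88 / 12 = $4.74
Adjusted monthly = $227.40 + $4.74 = $232.14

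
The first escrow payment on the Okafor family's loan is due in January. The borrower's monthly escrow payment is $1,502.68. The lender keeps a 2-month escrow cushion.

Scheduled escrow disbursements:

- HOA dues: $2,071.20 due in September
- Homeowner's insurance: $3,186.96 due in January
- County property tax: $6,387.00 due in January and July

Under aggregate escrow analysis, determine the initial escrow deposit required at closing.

$11,076.64

Cushion = 2 × $1,502.68 = $3,005.36
Trial balance (start $0, +$1,502.68 each month, − disbursements):
  Jan: +$1,502.68 − $9,573.96 → -$8,071.28
  Feb: +$1,502.68 → -$6,568.60
  Mar: +$1,502.68 → -$5,065.92
  Apr: +$1,502.68 → -$3,563.24
  May: +$1,502.68 → -$2,060.56
  Jun: +$1,502.68 → -$557.88
  Jul: +$1,502.68 − $6,387.00 → -$5,442.20
  Aug: +$1,502.68 → -$3,939.52
  Sep: +$1,502.68 − $2,071.20 → -$4,508.04
  Oct: +$1,502.68 → -$3,005.36
  Nov: +$1,502.68 → -$1,502.68
  Dec: +$1,502.68 → $0.00
Lowest trial balance = -$8,071.28 (Jan)
Initial deposit = cushion − low point = $3,005.36 − (-$8,071.28) = $11,076.64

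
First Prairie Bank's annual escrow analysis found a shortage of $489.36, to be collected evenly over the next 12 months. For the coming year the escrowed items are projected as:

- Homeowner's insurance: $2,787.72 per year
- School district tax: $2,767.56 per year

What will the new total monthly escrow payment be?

$503.72

Homeowner's insurance = $2,787.72 per year
School district tax = $2,767.56 per year
Total per year = $5,555.28
Monthly escrow = $5,555.28 / 12 = $462.94
Shortage spread = $489.36 ÷ 12 = $40.78/mo
Adjusted monthly = $462.94 + $40.78 = $503.72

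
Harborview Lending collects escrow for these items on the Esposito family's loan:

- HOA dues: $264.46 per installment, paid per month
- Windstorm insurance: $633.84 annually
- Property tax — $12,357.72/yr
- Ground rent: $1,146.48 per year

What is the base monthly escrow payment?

$1,442.63

HOA dues — $264.46 × 12 = $3,173.52/yr
Windstorm insurance — $633.84/yr
Property tax — $12,357.72/yr
Ground rent — $1,146.48/yr
Yearly total = $3,173.52 + $633.84 + $12,357.72 + $1,146.48 = $17,311.56
Monthly escrow = $17,311.56 / 12 = $1,442.63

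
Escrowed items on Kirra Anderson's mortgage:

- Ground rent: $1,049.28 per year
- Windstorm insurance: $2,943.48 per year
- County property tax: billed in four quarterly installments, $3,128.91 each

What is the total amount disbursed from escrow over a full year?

Ground rent = $1,049.28 annually
Windstorm insurance = $2,943.48 annually
County property tax = $3,128.91 × 4 = $12,515.64 annually
Total annual escrow = $16,508.40

$16,508.40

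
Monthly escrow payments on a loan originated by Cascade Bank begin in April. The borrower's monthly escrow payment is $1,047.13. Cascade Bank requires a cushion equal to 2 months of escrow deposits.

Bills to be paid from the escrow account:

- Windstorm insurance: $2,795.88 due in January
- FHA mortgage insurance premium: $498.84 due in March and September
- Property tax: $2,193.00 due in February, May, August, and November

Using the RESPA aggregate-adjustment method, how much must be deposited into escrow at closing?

Cushion = 2 × $1,047.13 = $2,094.26
Trial balance (start $0, +$1,047.13 each month, − disbursements):
  Apr: +$1,047.13 → $1,047.13
  May: +$1,047.13 − $2,193.00 → -$98.74
  Jun: +$1,047.13 → $948.39
  Jul: +$1,047.13 → $1,995.52
  Aug: +$1,047.13 − $2,193.00 → $849.65
  Sep: +$1,047.13 − $498.84 → $1,397.94
  Oct: +$1,047.13 → $2,445.07
  Nov: +$1,047.13 − $2,193.00 → $1,299.20
  Dec: +$1,047.13 → $2,346.33
  Jan: +$1,047.13 − $2,795.88 → $597.58
  Feb: +$1,047.13 − $2,193.00 → -$548.29
  Mar: +$1,047.13 − $498.84 → $0.00
Lowest trial balance = -$548.29 (Feb)
Initial deposit = cushion − low point = $2,094.26 − (-$548.29) = $2,642.55

$2,642.55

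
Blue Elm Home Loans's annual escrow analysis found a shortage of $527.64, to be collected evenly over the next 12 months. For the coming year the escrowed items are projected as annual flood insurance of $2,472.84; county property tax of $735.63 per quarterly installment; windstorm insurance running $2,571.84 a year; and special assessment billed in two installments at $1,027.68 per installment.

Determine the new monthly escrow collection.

Flood insurance: $2,472.84/yr
County property tax: $735.63 × 4 = $2,942.52/yr
Windstorm insurance: $2,571.84/yr
Special assessment: $1,027.68 × 2 = $2,055.36/yr
Total annual escrow = $2,472.84 + $2,942.52 + $2,571.84 + $2,055.36 = $10,042.56
Base monthly escrow = $10,042.56 ÷ 12 = $836.88
Monthly shortage recovery: $527.64 / 12 = $43.97
New monthly escrow = $836.88 + $43.97 = $880.85

$880.85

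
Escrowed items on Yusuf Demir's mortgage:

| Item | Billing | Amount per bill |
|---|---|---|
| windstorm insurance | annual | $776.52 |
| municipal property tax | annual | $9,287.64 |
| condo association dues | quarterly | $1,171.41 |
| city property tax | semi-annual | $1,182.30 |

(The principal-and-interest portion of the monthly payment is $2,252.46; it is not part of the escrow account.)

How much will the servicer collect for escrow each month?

Windstorm insurance — $776.52 per year
Municipal property tax — $9,287.64 per year
Condo association dues — $1,171.41 × 4 = $4,685.64 per year
City property tax — $1,182.30 × 2 = $2,364.60 per year
Combined annual = $776.52 + $9,287.64 + $4,685.64 + $2,364.60 = $17,114.40
Monthly escrow = $17,114.40 / 12 = $1,426.20

$1,426.20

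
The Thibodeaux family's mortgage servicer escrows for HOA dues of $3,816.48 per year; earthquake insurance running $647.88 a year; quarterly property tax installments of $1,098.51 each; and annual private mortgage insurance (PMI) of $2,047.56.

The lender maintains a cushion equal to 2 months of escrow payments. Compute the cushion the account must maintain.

$1,817.66

HOA dues: $3,816.48 per year
Earthquake insurance: $647.88 per year
Property tax: $1,098.51 × 4 = $4,394.04 per year
Private mortgage insurance (PMI): $2,047.56 per year
Combined annual = $3,816.48 + $647.88 + $4,394.04 + $2,047.56 = $10,905.96
Per month = $10,905.96 ÷ 12 = $908.83
Cushion = 2 × $908.83 = $1,817.66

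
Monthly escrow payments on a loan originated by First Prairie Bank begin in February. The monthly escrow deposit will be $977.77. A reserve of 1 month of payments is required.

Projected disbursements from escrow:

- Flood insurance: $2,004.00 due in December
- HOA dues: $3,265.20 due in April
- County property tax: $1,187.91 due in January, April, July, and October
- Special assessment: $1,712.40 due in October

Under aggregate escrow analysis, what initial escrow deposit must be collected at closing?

Cushion = 1 × $977.77 = $977.77
Trial balance (start $0, +$977.77 each month, − disbursements):
  Feb: +$977.77 → $977.77
  Mar: +$977.77 → $1,955.54
  Apr: +$977.77 − $4,453.11 → -$1,519.80
  May: +$977.77 → -$542.03
  Jun: +$977.77 → $435.74
  Jul: +$977.77 − $1,187.91 → $225.60
  Aug: +$977.77 → $1,203.37
  Sep: +$977.77 → $2,181.14
  Oct: +$977.77 − $2,900.31 → $258.60
  Nov: +$977.77 → $1,236.37
  Dec: +$977.77 − $2,004.00 → $210.14
  Jan: +$977.77 − $1,187.91 → $0.00
Lowest trial balance = -$1,519.80 (Apr)
Initial deposit = cushion − low point = $977.77 − (-$1,519.80) = $2,497.57

$2,497.57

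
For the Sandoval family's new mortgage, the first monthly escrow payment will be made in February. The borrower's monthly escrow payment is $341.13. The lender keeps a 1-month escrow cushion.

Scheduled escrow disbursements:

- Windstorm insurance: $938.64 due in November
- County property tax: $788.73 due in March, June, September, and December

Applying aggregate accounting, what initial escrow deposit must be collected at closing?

$682.26

Cushion = 1 × $341.13 = $341.13
Trial balance (start $0, +$341.13 each month, − disbursements):
  Feb: +$341.13 → $341.13
  Mar: +$341.13 − $788.73 → -$106.47
  Apr: +$341.13 → $234.66
  May: +$341.13 → $575.79
  Jun: +$341.13 − $788.73 → $128.19
  Jul: +$341.13 → $469.32
  Aug: +$341.13 → $810.45
  Sep: +$341.13 − $788.73 → $362.85
  Oct: +$341.13 → $703.98
  Nov: +$341.13 − $938.64 → $106.47
  Dec: +$341.13 − $788.73 → -$341.13
  Jan: +$341.13 → $0.00
Lowest trial balance = -$341.13 (Dec)
Initial deposit = cushion − low point = $341.13 − (-$341.13) = $682.26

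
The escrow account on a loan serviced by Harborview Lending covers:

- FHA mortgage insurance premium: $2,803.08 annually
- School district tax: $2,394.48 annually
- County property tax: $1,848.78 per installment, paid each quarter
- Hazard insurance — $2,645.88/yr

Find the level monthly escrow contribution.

FHA mortgage insurance premium: $2,803.08 annually
School district tax: $2,394.48 annually
County property tax: $1,848.78 × 4 = $7,395.12 annually
Hazard insurance: $2,645.88 annually
Total annual escrow = $15,238.56
Monthly = $15,238.56 ÷ 12 = $1,269.88

$1,269.88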